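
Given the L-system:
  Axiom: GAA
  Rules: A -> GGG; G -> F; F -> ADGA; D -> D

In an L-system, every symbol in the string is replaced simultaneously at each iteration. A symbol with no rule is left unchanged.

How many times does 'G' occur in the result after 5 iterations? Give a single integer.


Step 0: GAA  (1 'G')
Step 1: FGGGGGG  (6 'G')
Step 2: ADGAFFFFFF  (1 'G')
Step 3: GGGDFGGGADGAADGAADGAADGAADGAADGA  (12 'G')
Step 4: FFFDADGAFFFGGGDFGGGGGGDFGGGGGGDFGGGGGGDFGGGGGGDFGGGGGGDFGGG  (37 'G')
Step 5: ADGAADGAADGADGGGDFGGGADGAADGAADGAFFFDADGAFFFFFFDADGAFFFFFFDADGAFFFFFFDADGAFFFFFFDADGAFFFFFFDADGAFFF  (18 'G')

Answer: 18


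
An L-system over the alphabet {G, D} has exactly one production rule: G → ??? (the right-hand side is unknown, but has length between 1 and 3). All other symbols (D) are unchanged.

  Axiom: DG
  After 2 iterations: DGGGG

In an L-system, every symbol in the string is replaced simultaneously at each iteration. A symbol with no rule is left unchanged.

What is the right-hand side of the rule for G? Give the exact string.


Trying G → GG:
  Step 0: DG
  Step 1: DGG
  Step 2: DGGGG
Matches the given result.

Answer: GG


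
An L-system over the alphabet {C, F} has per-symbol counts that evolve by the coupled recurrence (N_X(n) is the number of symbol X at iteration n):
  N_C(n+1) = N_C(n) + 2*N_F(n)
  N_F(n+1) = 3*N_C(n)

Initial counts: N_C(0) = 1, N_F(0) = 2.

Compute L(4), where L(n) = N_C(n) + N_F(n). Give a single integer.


Answer: 230

Derivation:
Step 0: N_C=1, N_F=2, L=3
Step 1: N_C=5, N_F=3, L=8
Step 2: N_C=11, N_F=15, L=26
Step 3: N_C=41, N_F=33, L=74
Step 4: N_C=107, N_F=123, L=230


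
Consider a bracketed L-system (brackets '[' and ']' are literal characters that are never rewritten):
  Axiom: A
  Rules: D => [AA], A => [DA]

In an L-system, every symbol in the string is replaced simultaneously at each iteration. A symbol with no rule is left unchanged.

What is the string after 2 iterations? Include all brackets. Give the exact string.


Answer: [[AA][DA]]

Derivation:
Step 0: A
Step 1: [DA]
Step 2: [[AA][DA]]


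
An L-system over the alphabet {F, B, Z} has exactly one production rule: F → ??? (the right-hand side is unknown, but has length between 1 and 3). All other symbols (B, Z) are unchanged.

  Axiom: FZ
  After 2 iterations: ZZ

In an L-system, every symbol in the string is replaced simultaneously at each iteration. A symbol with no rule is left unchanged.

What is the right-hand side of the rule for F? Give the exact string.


Trying F → Z:
  Step 0: FZ
  Step 1: ZZ
  Step 2: ZZ
Matches the given result.

Answer: Z


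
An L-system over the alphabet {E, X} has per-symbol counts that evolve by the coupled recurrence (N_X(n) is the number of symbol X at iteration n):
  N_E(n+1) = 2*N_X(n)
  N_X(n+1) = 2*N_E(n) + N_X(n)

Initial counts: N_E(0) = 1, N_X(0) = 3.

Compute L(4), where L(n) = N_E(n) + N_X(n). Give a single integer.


Step 0: N_E=1, N_X=3, L=4
Step 1: N_E=6, N_X=5, L=11
Step 2: N_E=10, N_X=17, L=27
Step 3: N_E=34, N_X=37, L=71
Step 4: N_E=74, N_X=105, L=179

Answer: 179


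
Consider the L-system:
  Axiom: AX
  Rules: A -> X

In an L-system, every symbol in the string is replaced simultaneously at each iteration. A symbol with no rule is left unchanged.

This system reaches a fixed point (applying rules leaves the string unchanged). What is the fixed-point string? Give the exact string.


Answer: XX

Derivation:
Step 0: AX
Step 1: XX
Step 2: XX  (unchanged — fixed point at step 1)


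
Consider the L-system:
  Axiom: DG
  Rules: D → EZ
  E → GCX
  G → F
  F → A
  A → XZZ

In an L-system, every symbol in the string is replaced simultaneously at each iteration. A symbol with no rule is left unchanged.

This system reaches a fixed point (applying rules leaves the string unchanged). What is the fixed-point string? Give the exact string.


Step 0: DG
Step 1: EZF
Step 2: GCXZA
Step 3: FCXZXZZ
Step 4: ACXZXZZ
Step 5: XZZCXZXZZ
Step 6: XZZCXZXZZ  (unchanged — fixed point at step 5)

Answer: XZZCXZXZZ


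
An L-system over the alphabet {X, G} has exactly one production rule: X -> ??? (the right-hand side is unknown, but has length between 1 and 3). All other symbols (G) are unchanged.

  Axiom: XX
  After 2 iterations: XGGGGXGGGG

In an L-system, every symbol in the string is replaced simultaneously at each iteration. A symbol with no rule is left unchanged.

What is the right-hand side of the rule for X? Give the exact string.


Trying X -> XGG:
  Step 0: XX
  Step 1: XGGXGG
  Step 2: XGGGGXGGGG
Matches the given result.

Answer: XGG


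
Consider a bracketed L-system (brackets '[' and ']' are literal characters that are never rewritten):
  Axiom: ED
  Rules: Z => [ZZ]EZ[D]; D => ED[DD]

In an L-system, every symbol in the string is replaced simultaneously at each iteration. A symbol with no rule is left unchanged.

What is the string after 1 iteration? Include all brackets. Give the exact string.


Answer: EED[DD]

Derivation:
Step 0: ED
Step 1: EED[DD]


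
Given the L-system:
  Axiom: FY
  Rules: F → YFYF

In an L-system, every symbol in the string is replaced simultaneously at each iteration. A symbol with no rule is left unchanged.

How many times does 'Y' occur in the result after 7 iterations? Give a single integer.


Step 0: FY  (1 'Y')
Step 1: YFYFY  (3 'Y')
Step 2: YYFYFYYFYFY  (7 'Y')
Step 3: YYYFYFYYFYFYYYFYFYYFYFY  (15 'Y')
Step 4: YYYYFYFYYFYFYYYFYFYYFYFYYYYFYFYYFYFYYYFYFYYFYFY  (31 'Y')
Step 5: YYYYYFYFYYFYFYYYFYFYYFYFYYYYFYFYYFYFYYYFYFYYFYFYYYYYFYFYYFYFYYYFYFYYFYFYYYYFYFYYFYFYYYFYFYYFYFY  (63 'Y')
Step 6: YYYYYYFYFYYFYFYYYFYFYYFYFYYYYFYFYYFYFYYYFYFYYFYFYYYYYFYFYYFYFYYYFYFYYFYFYYYYFYFYYFYFYYYFYFYYFYFYYYYYYFYFYYFYFYYYFYFYYFYFYYYYFYFYYFYFYYYFYFYYFYFYYYYYFYFYYFYFYYYFYFYYFYFYYYYFYFYYFYFYYYFYFYYFYFY  (127 'Y')
Step 7: YYYYYYYFYFYYFYFYYYFYFYYFYFYYYYFYFYYFYFYYYFYFYYFYFYYYYYFYFYYFYFYYYFYFYYFYFYYYYFYFYYFYFYYYFYFYYFYFYYYYYYFYFYYFYFYYYFYFYYFYFYYYYFYFYYFYFYYYFYFYYFYFYYYYYFYFYYFYFYYYFYFYYFYFYYYYFYFYYFYFYYYFYFYYFYFYYYYYYYFYFYYFYFYYYFYFYYFYFYYYYFYFYYFYFYYYFYFYYFYFYYYYYFYFYYFYFYYYFYFYYFYFYYYYFYFYYFYFYYYFYFYYFYFYYYYYYFYFYYFYFYYYFYFYYFYFYYYYFYFYYFYFYYYFYFYYFYFYYYYYFYFYYFYFYYYFYFYYFYFYYYYFYFYYFYFYYYFYFYYFYFY  (255 'Y')

Answer: 255


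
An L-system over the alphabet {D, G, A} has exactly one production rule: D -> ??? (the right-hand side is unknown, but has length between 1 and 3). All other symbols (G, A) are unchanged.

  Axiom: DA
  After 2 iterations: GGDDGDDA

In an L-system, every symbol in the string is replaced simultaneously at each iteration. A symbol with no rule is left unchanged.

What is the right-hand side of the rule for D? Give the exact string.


Answer: GDD

Derivation:
Trying D -> GDD:
  Step 0: DA
  Step 1: GDDA
  Step 2: GGDDGDDA
Matches the given result.


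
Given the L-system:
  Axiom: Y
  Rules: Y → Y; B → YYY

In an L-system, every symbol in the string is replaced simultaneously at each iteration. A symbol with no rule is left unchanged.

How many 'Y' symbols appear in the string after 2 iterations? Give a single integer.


Step 0: Y  (1 'Y')
Step 1: Y  (1 'Y')
Step 2: Y  (1 'Y')

Answer: 1


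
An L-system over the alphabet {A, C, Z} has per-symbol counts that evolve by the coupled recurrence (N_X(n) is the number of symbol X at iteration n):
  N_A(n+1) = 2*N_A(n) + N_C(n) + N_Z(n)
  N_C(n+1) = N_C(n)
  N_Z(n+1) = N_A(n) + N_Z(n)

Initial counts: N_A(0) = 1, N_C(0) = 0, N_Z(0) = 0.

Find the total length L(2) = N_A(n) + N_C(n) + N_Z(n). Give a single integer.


Answer: 8

Derivation:
Step 0: N_A=1, N_C=0, N_Z=0, L=1
Step 1: N_A=2, N_C=0, N_Z=1, L=3
Step 2: N_A=5, N_C=0, N_Z=3, L=8


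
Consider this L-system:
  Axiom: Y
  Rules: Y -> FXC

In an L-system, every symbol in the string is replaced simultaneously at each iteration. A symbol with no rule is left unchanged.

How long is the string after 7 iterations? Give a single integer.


Answer: 3

Derivation:
Step 0: length = 1
Step 1: length = 3
Step 2: length = 3
Step 3: length = 3
Step 4: length = 3
Step 5: length = 3
Step 6: length = 3
Step 7: length = 3


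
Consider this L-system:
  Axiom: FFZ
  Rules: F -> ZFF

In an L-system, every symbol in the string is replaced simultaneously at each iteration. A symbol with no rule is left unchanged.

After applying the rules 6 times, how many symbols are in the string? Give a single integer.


Answer: 255

Derivation:
Step 0: length = 3
Step 1: length = 7
Step 2: length = 15
Step 3: length = 31
Step 4: length = 63
Step 5: length = 127
Step 6: length = 255


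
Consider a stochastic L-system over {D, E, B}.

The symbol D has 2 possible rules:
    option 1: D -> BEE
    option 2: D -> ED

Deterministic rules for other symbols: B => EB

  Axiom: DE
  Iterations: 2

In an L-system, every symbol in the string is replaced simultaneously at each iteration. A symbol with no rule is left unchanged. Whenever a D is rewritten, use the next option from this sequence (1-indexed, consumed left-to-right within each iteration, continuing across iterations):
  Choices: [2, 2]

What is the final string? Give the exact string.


Step 0: DE
Step 1: EDE  (used choices [2])
Step 2: EEDE  (used choices [2])

Answer: EEDE


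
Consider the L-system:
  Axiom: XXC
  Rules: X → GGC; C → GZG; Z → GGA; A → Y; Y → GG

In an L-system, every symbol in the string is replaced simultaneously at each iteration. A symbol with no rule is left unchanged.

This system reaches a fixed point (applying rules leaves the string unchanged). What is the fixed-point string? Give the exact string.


Step 0: XXC
Step 1: GGCGGCGZG
Step 2: GGGZGGGGZGGGGAG
Step 3: GGGGGAGGGGGGAGGGGYG
Step 4: GGGGGYGGGGGGYGGGGGGG
Step 5: GGGGGGGGGGGGGGGGGGGGGG
Step 6: GGGGGGGGGGGGGGGGGGGGGG  (unchanged — fixed point at step 5)

Answer: GGGGGGGGGGGGGGGGGGGGGG


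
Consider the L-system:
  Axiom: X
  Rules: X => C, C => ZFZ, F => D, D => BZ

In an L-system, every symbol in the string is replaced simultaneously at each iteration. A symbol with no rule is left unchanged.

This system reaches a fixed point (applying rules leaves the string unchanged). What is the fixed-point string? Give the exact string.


Step 0: X
Step 1: C
Step 2: ZFZ
Step 3: ZDZ
Step 4: ZBZZ
Step 5: ZBZZ  (unchanged — fixed point at step 4)

Answer: ZBZZ


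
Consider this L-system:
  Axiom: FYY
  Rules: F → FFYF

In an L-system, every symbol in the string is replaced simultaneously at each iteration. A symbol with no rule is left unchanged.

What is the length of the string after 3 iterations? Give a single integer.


Answer: 42

Derivation:
Step 0: length = 3
Step 1: length = 6
Step 2: length = 15
Step 3: length = 42


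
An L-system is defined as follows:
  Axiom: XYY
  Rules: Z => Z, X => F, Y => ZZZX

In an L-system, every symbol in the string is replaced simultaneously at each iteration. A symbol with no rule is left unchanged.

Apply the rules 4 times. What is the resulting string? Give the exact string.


Step 0: XYY
Step 1: FZZZXZZZX
Step 2: FZZZFZZZF
Step 3: FZZZFZZZF
Step 4: FZZZFZZZF

Answer: FZZZFZZZF


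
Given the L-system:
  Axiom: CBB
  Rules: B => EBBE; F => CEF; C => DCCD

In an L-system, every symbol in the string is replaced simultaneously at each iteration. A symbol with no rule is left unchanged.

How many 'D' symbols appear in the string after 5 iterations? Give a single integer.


Step 0: CBB  (0 'D')
Step 1: DCCDEBBEEBBE  (2 'D')
Step 2: DDCCDDCCDDEEBBEEBBEEEEBBEEBBEE  (6 'D')
Step 3: DDDCCDDCCDDDDCCDDCCDDDEEEBBEEBBEEEEBBEEBBEEEEEEBBEEBBEEEEBBEEBBEEE  (14 'D')
Step 4: DDDDCCDDCCDDDDCCDDCCDDDDDDCCDDCCDDDDCCDDCCDDDDEEEEBBEEBBEEEEBBEEBBEEEEEEBBEEBBEEEEBBEEBBEEEEEEEEBBEEBBEEEEBBEEBBEEEEEEBBEEBBEEEEBBEEBBEEEE  (30 'D')
Step 5: DDDDDCCDDCCDDDDCCDDCCDDDDDDCCDDCCDDDDCCDDCCDDDDDDDDCCDDCCDDDDCCDDCCDDDDDDCCDDCCDDDDCCDDCCDDDDDEEEEEBBEEBBEEEEBBEEBBEEEEEEBBEEBBEEEEBBEEBBEEEEEEEEBBEEBBEEEEBBEEBBEEEEEEBBEEBBEEEEBBEEBBEEEEEEEEEEBBEEBBEEEEBBEEBBEEEEEEBBEEBBEEEEBBEEBBEEEEEEEEBBEEBBEEEEBBEEBBEEEEEEBBEEBBEEEEBBEEBBEEEEE  (62 'D')

Answer: 62


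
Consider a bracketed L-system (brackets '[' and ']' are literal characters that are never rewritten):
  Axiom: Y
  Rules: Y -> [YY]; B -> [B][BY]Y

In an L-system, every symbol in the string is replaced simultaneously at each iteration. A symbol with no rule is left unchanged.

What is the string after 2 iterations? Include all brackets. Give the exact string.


Step 0: Y
Step 1: [YY]
Step 2: [[YY][YY]]

Answer: [[YY][YY]]


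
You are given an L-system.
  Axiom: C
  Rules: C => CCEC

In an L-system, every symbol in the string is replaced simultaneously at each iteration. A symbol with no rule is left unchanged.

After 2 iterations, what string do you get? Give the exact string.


Step 0: C
Step 1: CCEC
Step 2: CCECCCECECCEC

Answer: CCECCCECECCEC


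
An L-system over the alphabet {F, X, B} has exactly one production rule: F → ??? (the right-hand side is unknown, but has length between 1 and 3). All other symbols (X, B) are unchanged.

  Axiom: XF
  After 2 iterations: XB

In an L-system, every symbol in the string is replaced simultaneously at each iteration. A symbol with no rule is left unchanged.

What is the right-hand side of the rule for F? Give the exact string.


Trying F → B:
  Step 0: XF
  Step 1: XB
  Step 2: XB
Matches the given result.

Answer: B


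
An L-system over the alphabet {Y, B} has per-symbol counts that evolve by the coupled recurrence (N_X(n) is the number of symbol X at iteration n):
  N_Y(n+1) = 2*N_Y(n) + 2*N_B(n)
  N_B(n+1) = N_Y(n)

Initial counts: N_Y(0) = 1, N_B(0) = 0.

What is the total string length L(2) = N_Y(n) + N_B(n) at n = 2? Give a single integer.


Step 0: N_Y=1, N_B=0, L=1
Step 1: N_Y=2, N_B=1, L=3
Step 2: N_Y=6, N_B=2, L=8

Answer: 8


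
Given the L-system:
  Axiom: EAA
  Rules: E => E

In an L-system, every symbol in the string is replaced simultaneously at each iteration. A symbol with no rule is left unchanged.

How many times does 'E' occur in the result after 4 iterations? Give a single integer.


Answer: 1

Derivation:
Step 0: EAA  (1 'E')
Step 1: EAA  (1 'E')
Step 2: EAA  (1 'E')
Step 3: EAA  (1 'E')
Step 4: EAA  (1 'E')


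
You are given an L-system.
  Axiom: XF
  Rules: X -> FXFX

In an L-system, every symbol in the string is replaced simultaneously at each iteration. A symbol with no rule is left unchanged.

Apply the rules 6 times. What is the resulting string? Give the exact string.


Answer: FFFFFFXFXFFXFXFFFXFXFFXFXFFFFXFXFFXFXFFFXFXFFXFXFFFFFXFXFFXFXFFFXFXFFXFXFFFFXFXFFXFXFFFXFXFFXFXFFFFFFXFXFFXFXFFFXFXFFXFXFFFFXFXFFXFXFFFXFXFFXFXFFFFFXFXFFXFXFFFXFXFFXFXFFFFXFXFFXFXFFFXFXFFXFXF

Derivation:
Step 0: XF
Step 1: FXFXF
Step 2: FFXFXFFXFXF
Step 3: FFFXFXFFXFXFFFXFXFFXFXF
Step 4: FFFFXFXFFXFXFFFXFXFFXFXFFFFXFXFFXFXFFFXFXFFXFXF
Step 5: FFFFFXFXFFXFXFFFXFXFFXFXFFFFXFXFFXFXFFFXFXFFXFXFFFFFXFXFFXFXFFFXFXFFXFXFFFFXFXFFXFXFFFXFXFFXFXF
Step 6: FFFFFFXFXFFXFXFFFXFXFFXFXFFFFXFXFFXFXFFFXFXFFXFXFFFFFXFXFFXFXFFFXFXFFXFXFFFFXFXFFXFXFFFXFXFFXFXFFFFFFXFXFFXFXFFFXFXFFXFXFFFFXFXFFXFXFFFXFXFFXFXFFFFFXFXFFXFXFFFXFXFFXFXFFFFXFXFFXFXFFFXFXFFXFXF


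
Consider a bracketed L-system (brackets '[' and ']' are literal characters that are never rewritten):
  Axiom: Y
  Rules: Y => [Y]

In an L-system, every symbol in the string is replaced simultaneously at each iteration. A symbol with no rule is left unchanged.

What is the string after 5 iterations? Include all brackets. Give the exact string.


Step 0: Y
Step 1: [Y]
Step 2: [[Y]]
Step 3: [[[Y]]]
Step 4: [[[[Y]]]]
Step 5: [[[[[Y]]]]]

Answer: [[[[[Y]]]]]


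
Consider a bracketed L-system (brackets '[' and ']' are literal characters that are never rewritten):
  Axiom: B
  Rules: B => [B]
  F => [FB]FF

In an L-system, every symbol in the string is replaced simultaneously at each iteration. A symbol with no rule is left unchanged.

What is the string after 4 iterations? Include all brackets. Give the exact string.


Step 0: B
Step 1: [B]
Step 2: [[B]]
Step 3: [[[B]]]
Step 4: [[[[B]]]]

Answer: [[[[B]]]]


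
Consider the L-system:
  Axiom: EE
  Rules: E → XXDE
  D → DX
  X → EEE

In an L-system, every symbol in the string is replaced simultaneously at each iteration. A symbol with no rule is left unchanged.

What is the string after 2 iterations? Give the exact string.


Step 0: EE
Step 1: XXDEXXDE
Step 2: EEEEEEDXXXDEEEEEEEDXXXDE

Answer: EEEEEEDXXXDEEEEEEEDXXXDE


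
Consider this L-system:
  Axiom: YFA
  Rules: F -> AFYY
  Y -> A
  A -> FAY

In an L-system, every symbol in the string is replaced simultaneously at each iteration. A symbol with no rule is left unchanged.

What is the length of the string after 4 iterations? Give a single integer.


Answer: 130

Derivation:
Step 0: length = 3
Step 1: length = 8
Step 2: length = 20
Step 3: length = 51
Step 4: length = 130


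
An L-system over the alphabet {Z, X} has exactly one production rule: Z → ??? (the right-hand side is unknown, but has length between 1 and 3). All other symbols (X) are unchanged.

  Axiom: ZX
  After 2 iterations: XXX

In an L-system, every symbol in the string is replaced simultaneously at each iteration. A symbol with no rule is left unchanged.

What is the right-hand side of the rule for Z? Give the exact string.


Trying Z → XX:
  Step 0: ZX
  Step 1: XXX
  Step 2: XXX
Matches the given result.

Answer: XX


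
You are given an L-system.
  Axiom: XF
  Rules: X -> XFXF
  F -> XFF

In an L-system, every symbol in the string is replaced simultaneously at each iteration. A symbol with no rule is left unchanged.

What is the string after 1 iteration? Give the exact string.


Step 0: XF
Step 1: XFXFXFF

Answer: XFXFXFF


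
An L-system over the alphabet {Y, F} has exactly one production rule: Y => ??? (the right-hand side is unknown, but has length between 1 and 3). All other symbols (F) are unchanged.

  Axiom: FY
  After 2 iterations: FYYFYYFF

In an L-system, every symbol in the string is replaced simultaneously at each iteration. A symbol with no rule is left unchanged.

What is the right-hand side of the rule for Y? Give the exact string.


Trying Y => YYF:
  Step 0: FY
  Step 1: FYYF
  Step 2: FYYFYYFF
Matches the given result.

Answer: YYF


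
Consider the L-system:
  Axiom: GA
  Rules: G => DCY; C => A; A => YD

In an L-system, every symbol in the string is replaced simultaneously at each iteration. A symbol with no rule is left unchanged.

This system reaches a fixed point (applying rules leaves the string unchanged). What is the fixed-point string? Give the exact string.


Step 0: GA
Step 1: DCYYD
Step 2: DAYYD
Step 3: DYDYYD
Step 4: DYDYYD  (unchanged — fixed point at step 3)

Answer: DYDYYD


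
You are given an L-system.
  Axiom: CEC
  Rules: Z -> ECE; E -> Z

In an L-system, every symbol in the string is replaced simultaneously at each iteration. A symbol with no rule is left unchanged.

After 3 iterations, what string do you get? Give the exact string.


Answer: CZCZC

Derivation:
Step 0: CEC
Step 1: CZC
Step 2: CECEC
Step 3: CZCZC


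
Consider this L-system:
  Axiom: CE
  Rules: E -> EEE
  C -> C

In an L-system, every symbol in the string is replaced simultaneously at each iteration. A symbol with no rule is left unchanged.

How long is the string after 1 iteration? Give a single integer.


Answer: 4

Derivation:
Step 0: length = 2
Step 1: length = 4


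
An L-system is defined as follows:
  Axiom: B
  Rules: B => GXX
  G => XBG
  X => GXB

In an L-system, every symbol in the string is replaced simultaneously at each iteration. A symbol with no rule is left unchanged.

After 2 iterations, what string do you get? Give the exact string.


Answer: XBGGXBGXB

Derivation:
Step 0: B
Step 1: GXX
Step 2: XBGGXBGXB


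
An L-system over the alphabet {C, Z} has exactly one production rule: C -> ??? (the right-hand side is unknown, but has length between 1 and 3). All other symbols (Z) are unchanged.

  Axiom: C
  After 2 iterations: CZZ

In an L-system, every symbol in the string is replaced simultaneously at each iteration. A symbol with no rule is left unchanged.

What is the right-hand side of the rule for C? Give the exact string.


Trying C -> CZ:
  Step 0: C
  Step 1: CZ
  Step 2: CZZ
Matches the given result.

Answer: CZ


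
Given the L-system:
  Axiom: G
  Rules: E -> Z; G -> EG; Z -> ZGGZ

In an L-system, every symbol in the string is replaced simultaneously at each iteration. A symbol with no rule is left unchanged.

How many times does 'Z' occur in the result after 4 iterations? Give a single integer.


Step 0: G  (0 'Z')
Step 1: EG  (0 'Z')
Step 2: ZEG  (1 'Z')
Step 3: ZGGZZEG  (3 'Z')
Step 4: ZGGZEGEGZGGZZGGZZEG  (7 'Z')

Answer: 7


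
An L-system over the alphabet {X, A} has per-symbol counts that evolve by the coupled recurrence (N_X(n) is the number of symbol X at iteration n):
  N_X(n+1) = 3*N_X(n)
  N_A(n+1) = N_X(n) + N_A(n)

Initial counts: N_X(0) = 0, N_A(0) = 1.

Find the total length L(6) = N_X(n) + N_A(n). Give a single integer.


Answer: 1

Derivation:
Step 0: N_X=0, N_A=1, L=1
Step 1: N_X=0, N_A=1, L=1
Step 2: N_X=0, N_A=1, L=1
Step 3: N_X=0, N_A=1, L=1
Step 4: N_X=0, N_A=1, L=1
Step 5: N_X=0, N_A=1, L=1
Step 6: N_X=0, N_A=1, L=1


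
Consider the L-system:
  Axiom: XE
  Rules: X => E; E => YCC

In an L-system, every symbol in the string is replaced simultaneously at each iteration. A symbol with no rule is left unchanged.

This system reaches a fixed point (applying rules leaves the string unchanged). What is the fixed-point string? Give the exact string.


Answer: YCCYCC

Derivation:
Step 0: XE
Step 1: EYCC
Step 2: YCCYCC
Step 3: YCCYCC  (unchanged — fixed point at step 2)


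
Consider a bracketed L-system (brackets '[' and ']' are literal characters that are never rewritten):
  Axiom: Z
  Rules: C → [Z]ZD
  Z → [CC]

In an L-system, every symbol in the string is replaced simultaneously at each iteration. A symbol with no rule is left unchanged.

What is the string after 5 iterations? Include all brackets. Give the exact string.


Step 0: Z
Step 1: [CC]
Step 2: [[Z]ZD[Z]ZD]
Step 3: [[[CC]][CC]D[[CC]][CC]D]
Step 4: [[[[Z]ZD[Z]ZD]][[Z]ZD[Z]ZD]D[[[Z]ZD[Z]ZD]][[Z]ZD[Z]ZD]D]
Step 5: [[[[[CC]][CC]D[[CC]][CC]D]][[[CC]][CC]D[[CC]][CC]D]D[[[[CC]][CC]D[[CC]][CC]D]][[[CC]][CC]D[[CC]][CC]D]D]

Answer: [[[[[CC]][CC]D[[CC]][CC]D]][[[CC]][CC]D[[CC]][CC]D]D[[[[CC]][CC]D[[CC]][CC]D]][[[CC]][CC]D[[CC]][CC]D]D]


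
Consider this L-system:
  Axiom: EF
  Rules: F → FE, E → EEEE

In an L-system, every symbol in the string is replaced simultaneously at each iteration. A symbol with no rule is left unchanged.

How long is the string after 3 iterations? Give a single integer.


Step 0: length = 2
Step 1: length = 6
Step 2: length = 22
Step 3: length = 86

Answer: 86


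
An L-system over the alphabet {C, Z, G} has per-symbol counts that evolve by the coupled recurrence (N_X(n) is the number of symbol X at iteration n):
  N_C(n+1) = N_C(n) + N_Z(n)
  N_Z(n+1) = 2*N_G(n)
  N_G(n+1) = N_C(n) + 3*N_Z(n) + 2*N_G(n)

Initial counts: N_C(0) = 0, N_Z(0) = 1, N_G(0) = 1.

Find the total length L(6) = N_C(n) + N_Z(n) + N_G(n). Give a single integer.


Step 0: N_C=0, N_Z=1, N_G=1, L=2
Step 1: N_C=1, N_Z=2, N_G=5, L=8
Step 2: N_C=3, N_Z=10, N_G=17, L=30
Step 3: N_C=13, N_Z=34, N_G=67, L=114
Step 4: N_C=47, N_Z=134, N_G=249, L=430
Step 5: N_C=181, N_Z=498, N_G=947, L=1626
Step 6: N_C=679, N_Z=1894, N_G=3569, L=6142

Answer: 6142


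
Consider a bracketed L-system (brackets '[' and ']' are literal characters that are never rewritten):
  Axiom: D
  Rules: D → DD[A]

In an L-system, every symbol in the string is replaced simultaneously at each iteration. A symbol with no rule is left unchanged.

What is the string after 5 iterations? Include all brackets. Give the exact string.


Step 0: D
Step 1: DD[A]
Step 2: DD[A]DD[A][A]
Step 3: DD[A]DD[A][A]DD[A]DD[A][A][A]
Step 4: DD[A]DD[A][A]DD[A]DD[A][A][A]DD[A]DD[A][A]DD[A]DD[A][A][A][A]
Step 5: DD[A]DD[A][A]DD[A]DD[A][A][A]DD[A]DD[A][A]DD[A]DD[A][A][A][A]DD[A]DD[A][A]DD[A]DD[A][A][A]DD[A]DD[A][A]DD[A]DD[A][A][A][A][A]

Answer: DD[A]DD[A][A]DD[A]DD[A][A][A]DD[A]DD[A][A]DD[A]DD[A][A][A][A]DD[A]DD[A][A]DD[A]DD[A][A][A]DD[A]DD[A][A]DD[A]DD[A][A][A][A][A]


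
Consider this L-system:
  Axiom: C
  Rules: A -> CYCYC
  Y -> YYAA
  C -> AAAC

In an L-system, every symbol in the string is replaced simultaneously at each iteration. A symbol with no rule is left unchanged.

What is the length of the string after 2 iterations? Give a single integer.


Answer: 19

Derivation:
Step 0: length = 1
Step 1: length = 4
Step 2: length = 19


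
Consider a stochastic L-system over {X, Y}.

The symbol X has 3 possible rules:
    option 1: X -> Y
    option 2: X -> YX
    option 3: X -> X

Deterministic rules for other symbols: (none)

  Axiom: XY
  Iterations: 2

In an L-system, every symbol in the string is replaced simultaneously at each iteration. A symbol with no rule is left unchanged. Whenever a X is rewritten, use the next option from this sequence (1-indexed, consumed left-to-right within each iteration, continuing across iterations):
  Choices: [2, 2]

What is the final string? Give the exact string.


Step 0: XY
Step 1: YXY  (used choices [2])
Step 2: YYXY  (used choices [2])

Answer: YYXY


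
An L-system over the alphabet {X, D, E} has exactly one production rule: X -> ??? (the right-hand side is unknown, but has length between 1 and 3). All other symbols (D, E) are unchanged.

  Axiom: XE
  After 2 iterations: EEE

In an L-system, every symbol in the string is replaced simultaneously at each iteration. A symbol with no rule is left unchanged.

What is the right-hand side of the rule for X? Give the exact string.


Trying X -> EE:
  Step 0: XE
  Step 1: EEE
  Step 2: EEE
Matches the given result.

Answer: EE


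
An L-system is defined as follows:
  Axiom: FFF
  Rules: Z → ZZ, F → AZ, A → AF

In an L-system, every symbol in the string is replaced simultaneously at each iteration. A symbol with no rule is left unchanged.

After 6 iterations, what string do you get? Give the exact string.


Answer: AFAZAFZZAFAZZZZZAFAZAFZZZZZZZZZZZZZZZZZZZZZZZZZZZZZZZZZZZZZZZZZZAFAZAFZZAFAZZZZZAFAZAFZZZZZZZZZZZZZZZZZZZZZZZZZZZZZZZZZZZZZZZZZZAFAZAFZZAFAZZZZZAFAZAFZZZZZZZZZZZZZZZZZZZZZZZZZZZZZZZZZZZZZZZZZZ

Derivation:
Step 0: FFF
Step 1: AZAZAZ
Step 2: AFZZAFZZAFZZ
Step 3: AFAZZZZZAFAZZZZZAFAZZZZZ
Step 4: AFAZAFZZZZZZZZZZAFAZAFZZZZZZZZZZAFAZAFZZZZZZZZZZ
Step 5: AFAZAFZZAFAZZZZZZZZZZZZZZZZZZZZZAFAZAFZZAFAZZZZZZZZZZZZZZZZZZZZZAFAZAFZZAFAZZZZZZZZZZZZZZZZZZZZZ
Step 6: AFAZAFZZAFAZZZZZAFAZAFZZZZZZZZZZZZZZZZZZZZZZZZZZZZZZZZZZZZZZZZZZAFAZAFZZAFAZZZZZAFAZAFZZZZZZZZZZZZZZZZZZZZZZZZZZZZZZZZZZZZZZZZZZAFAZAFZZAFAZZZZZAFAZAFZZZZZZZZZZZZZZZZZZZZZZZZZZZZZZZZZZZZZZZZZZ


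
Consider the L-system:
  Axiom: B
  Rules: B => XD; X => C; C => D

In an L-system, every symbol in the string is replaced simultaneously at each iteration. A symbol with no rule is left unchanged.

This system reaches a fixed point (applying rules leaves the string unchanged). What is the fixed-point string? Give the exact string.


Answer: DD

Derivation:
Step 0: B
Step 1: XD
Step 2: CD
Step 3: DD
Step 4: DD  (unchanged — fixed point at step 3)


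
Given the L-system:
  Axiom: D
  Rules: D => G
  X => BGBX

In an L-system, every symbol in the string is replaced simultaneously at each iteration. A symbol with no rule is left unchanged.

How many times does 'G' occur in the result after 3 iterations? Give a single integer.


Step 0: D  (0 'G')
Step 1: G  (1 'G')
Step 2: G  (1 'G')
Step 3: G  (1 'G')

Answer: 1


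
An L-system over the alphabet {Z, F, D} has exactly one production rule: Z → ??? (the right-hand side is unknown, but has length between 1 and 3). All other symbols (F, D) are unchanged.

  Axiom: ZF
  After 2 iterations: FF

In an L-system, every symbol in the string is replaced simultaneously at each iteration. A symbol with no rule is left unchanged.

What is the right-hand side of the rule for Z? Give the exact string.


Answer: F

Derivation:
Trying Z → F:
  Step 0: ZF
  Step 1: FF
  Step 2: FF
Matches the given result.


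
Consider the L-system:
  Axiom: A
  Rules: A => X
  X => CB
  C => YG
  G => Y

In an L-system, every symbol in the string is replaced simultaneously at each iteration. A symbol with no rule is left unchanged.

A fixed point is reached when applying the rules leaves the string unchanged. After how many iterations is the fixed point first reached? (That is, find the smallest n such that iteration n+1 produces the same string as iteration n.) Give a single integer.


Step 0: A
Step 1: X
Step 2: CB
Step 3: YGB
Step 4: YYB
Step 5: YYB  (unchanged — fixed point at step 4)

Answer: 4


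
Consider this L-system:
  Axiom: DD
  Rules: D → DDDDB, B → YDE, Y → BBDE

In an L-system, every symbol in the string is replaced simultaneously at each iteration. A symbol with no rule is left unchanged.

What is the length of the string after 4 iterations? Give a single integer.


Step 0: length = 2
Step 1: length = 10
Step 2: length = 46
Step 3: length = 204
Step 4: length = 888

Answer: 888


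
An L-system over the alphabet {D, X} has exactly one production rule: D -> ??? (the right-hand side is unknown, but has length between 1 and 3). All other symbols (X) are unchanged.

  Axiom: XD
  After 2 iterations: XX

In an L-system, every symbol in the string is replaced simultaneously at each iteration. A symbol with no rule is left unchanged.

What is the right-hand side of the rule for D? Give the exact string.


Answer: X

Derivation:
Trying D -> X:
  Step 0: XD
  Step 1: XX
  Step 2: XX
Matches the given result.


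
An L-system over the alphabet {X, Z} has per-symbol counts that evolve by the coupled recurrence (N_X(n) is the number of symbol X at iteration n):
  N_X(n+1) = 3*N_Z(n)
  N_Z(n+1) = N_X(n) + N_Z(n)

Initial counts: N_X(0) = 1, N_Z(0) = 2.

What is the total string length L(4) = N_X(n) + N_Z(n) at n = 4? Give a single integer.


Answer: 99

Derivation:
Step 0: N_X=1, N_Z=2, L=3
Step 1: N_X=6, N_Z=3, L=9
Step 2: N_X=9, N_Z=9, L=18
Step 3: N_X=27, N_Z=18, L=45
Step 4: N_X=54, N_Z=45, L=99


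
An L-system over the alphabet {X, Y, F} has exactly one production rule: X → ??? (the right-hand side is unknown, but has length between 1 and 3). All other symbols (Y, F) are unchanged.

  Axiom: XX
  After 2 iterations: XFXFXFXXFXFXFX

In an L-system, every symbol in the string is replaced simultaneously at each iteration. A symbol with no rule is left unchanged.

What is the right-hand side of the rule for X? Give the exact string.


Trying X → XFX:
  Step 0: XX
  Step 1: XFXXFX
  Step 2: XFXFXFXXFXFXFX
Matches the given result.

Answer: XFX


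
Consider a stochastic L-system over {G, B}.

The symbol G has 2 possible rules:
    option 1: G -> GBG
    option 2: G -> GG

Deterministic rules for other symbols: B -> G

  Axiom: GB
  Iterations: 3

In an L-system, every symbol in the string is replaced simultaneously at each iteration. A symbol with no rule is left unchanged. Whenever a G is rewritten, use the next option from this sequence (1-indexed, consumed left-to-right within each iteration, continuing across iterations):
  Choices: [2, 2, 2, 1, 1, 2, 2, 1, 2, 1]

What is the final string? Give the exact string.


Step 0: GB
Step 1: GGG  (used choices [2])
Step 2: GGGGGBG  (used choices [2, 2, 1])
Step 3: GBGGGGGGBGGGGGBG  (used choices [1, 2, 2, 1, 2, 1])

Answer: GBGGGGGGBGGGGGBG


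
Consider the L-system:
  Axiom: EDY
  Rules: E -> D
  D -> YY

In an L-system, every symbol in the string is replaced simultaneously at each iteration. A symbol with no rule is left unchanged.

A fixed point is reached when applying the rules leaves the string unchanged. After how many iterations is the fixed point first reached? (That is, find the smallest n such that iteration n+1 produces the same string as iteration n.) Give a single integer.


Answer: 2

Derivation:
Step 0: EDY
Step 1: DYYY
Step 2: YYYYY
Step 3: YYYYY  (unchanged — fixed point at step 2)


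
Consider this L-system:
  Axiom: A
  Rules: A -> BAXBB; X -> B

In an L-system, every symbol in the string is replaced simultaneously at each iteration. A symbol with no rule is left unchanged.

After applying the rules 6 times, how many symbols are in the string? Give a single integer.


Step 0: length = 1
Step 1: length = 5
Step 2: length = 9
Step 3: length = 13
Step 4: length = 17
Step 5: length = 21
Step 6: length = 25

Answer: 25


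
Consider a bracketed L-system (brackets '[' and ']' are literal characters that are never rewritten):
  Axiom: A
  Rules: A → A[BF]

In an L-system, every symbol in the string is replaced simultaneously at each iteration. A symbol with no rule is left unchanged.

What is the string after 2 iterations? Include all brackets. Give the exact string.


Answer: A[BF][BF]

Derivation:
Step 0: A
Step 1: A[BF]
Step 2: A[BF][BF]


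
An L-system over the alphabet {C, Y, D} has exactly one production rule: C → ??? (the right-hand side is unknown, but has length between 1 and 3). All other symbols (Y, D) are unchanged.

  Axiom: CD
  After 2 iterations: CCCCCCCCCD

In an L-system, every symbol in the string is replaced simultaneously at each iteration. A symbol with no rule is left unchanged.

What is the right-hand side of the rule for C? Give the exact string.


Answer: CCC

Derivation:
Trying C → CCC:
  Step 0: CD
  Step 1: CCCD
  Step 2: CCCCCCCCCD
Matches the given result.


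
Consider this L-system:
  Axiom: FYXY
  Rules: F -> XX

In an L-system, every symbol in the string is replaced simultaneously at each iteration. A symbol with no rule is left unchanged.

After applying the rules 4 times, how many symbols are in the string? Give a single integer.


Answer: 5

Derivation:
Step 0: length = 4
Step 1: length = 5
Step 2: length = 5
Step 3: length = 5
Step 4: length = 5


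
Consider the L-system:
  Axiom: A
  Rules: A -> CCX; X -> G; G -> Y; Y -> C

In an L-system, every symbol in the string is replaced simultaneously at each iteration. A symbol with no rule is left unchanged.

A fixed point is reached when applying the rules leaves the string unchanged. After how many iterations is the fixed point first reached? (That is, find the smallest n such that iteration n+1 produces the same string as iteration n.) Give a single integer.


Step 0: A
Step 1: CCX
Step 2: CCG
Step 3: CCY
Step 4: CCC
Step 5: CCC  (unchanged — fixed point at step 4)

Answer: 4


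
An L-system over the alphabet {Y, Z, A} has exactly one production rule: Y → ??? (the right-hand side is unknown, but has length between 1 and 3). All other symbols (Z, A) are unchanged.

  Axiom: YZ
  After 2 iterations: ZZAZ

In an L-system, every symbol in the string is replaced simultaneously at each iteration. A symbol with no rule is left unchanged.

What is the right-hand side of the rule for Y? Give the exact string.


Trying Y → ZZA:
  Step 0: YZ
  Step 1: ZZAZ
  Step 2: ZZAZ
Matches the given result.

Answer: ZZA


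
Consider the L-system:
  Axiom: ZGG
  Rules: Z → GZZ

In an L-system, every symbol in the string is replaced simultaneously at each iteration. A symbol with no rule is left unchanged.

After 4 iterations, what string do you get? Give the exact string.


Step 0: ZGG
Step 1: GZZGG
Step 2: GGZZGZZGG
Step 3: GGGZZGZZGGZZGZZGG
Step 4: GGGGZZGZZGGZZGZZGGGZZGZZGGZZGZZGG

Answer: GGGGZZGZZGGZZGZZGGGZZGZZGGZZGZZGG


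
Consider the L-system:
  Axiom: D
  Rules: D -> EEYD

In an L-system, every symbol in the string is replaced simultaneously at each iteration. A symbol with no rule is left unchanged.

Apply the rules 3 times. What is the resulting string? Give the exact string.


Step 0: D
Step 1: EEYD
Step 2: EEYEEYD
Step 3: EEYEEYEEYD

Answer: EEYEEYEEYD


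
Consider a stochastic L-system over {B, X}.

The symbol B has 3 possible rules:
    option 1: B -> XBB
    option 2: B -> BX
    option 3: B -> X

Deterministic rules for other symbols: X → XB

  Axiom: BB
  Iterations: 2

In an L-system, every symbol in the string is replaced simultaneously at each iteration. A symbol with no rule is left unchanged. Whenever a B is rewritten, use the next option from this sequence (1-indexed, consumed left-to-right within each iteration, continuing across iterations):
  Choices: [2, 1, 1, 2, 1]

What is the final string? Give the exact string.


Answer: XBBXBXBBXXBB

Derivation:
Step 0: BB
Step 1: BXXBB  (used choices [2, 1])
Step 2: XBBXBXBBXXBB  (used choices [1, 2, 1])


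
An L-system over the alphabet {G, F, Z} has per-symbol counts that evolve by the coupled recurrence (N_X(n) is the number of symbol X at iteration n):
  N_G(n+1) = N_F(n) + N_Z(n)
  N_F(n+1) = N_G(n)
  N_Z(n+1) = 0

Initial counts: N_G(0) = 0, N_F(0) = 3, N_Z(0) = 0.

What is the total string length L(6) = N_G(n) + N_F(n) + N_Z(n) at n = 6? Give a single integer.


Answer: 3

Derivation:
Step 0: N_G=0, N_F=3, N_Z=0, L=3
Step 1: N_G=3, N_F=0, N_Z=0, L=3
Step 2: N_G=0, N_F=3, N_Z=0, L=3
Step 3: N_G=3, N_F=0, N_Z=0, L=3
Step 4: N_G=0, N_F=3, N_Z=0, L=3
Step 5: N_G=3, N_F=0, N_Z=0, L=3
Step 6: N_G=0, N_F=3, N_Z=0, L=3


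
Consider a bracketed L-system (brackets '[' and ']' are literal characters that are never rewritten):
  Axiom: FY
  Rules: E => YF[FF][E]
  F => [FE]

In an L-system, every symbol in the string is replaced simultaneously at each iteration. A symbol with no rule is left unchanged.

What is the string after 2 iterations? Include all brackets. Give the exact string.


Step 0: FY
Step 1: [FE]Y
Step 2: [[FE]YF[FF][E]]Y

Answer: [[FE]YF[FF][E]]Y


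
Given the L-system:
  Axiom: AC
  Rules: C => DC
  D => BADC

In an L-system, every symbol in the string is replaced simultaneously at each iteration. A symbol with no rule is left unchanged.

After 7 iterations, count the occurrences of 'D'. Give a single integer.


Step 0: AC  (0 'D')
Step 1: ADC  (1 'D')
Step 2: ABADCDC  (2 'D')
Step 3: ABABADCDCBADCDC  (4 'D')
Step 4: ABABABADCDCBADCDCBABADCDCBADCDC  (8 'D')
Step 5: ABABABABADCDCBADCDCBABADCDCBADCDCBABABADCDCBADCDCBABADCDCBADCDC  (16 'D')
Step 6: ABABABABABADCDCBADCDCBABADCDCBADCDCBABABADCDCBADCDCBABADCDCBADCDCBABABABADCDCBADCDCBABADCDCBADCDCBABABADCDCBADCDCBABADCDCBADCDC  (32 'D')
Step 7: ABABABABABABADCDCBADCDCBABADCDCBADCDCBABABADCDCBADCDCBABADCDCBADCDCBABABABADCDCBADCDCBABADCDCBADCDCBABABADCDCBADCDCBABADCDCBADCDCBABABABABADCDCBADCDCBABADCDCBADCDCBABABADCDCBADCDCBABADCDCBADCDCBABABABADCDCBADCDCBABADCDCBADCDCBABABADCDCBADCDCBABADCDCBADCDC  (64 'D')

Answer: 64


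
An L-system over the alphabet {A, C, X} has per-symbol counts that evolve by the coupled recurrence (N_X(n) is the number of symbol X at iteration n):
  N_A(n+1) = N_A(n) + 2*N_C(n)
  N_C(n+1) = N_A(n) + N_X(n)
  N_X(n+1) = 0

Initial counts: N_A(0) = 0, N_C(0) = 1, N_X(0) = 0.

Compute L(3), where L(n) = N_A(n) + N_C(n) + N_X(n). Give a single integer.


Answer: 8

Derivation:
Step 0: N_A=0, N_C=1, N_X=0, L=1
Step 1: N_A=2, N_C=0, N_X=0, L=2
Step 2: N_A=2, N_C=2, N_X=0, L=4
Step 3: N_A=6, N_C=2, N_X=0, L=8


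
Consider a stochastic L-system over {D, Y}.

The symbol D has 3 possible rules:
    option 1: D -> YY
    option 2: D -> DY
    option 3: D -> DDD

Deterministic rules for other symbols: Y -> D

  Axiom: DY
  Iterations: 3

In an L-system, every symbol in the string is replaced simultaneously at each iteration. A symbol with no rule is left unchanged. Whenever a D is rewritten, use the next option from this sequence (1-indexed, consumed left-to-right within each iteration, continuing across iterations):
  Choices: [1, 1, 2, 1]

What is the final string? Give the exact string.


Step 0: DY
Step 1: YYD  (used choices [1])
Step 2: DDYY  (used choices [1])
Step 3: DYYYDD  (used choices [2, 1])

Answer: DYYYDD


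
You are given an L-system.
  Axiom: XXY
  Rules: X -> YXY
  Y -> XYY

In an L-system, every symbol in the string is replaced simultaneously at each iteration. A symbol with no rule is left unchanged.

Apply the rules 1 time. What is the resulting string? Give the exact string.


Step 0: XXY
Step 1: YXYYXYXYY

Answer: YXYYXYXYY


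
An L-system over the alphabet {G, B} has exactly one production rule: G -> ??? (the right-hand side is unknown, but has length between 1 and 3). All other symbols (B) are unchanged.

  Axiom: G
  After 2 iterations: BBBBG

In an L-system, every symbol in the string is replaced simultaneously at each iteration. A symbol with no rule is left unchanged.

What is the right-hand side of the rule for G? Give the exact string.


Trying G -> BBG:
  Step 0: G
  Step 1: BBG
  Step 2: BBBBG
Matches the given result.

Answer: BBG
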